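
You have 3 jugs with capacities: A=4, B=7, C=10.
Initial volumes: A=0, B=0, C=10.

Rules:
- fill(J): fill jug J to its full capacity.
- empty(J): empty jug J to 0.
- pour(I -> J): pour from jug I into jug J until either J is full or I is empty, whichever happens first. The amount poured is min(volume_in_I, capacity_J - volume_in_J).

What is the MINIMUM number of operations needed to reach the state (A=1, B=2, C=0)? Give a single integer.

Answer: 6

Derivation:
BFS from (A=0, B=0, C=10). One shortest path:
  1. pour(C -> A) -> (A=4 B=0 C=6)
  2. pour(A -> B) -> (A=0 B=4 C=6)
  3. pour(C -> A) -> (A=4 B=4 C=2)
  4. pour(A -> B) -> (A=1 B=7 C=2)
  5. empty(B) -> (A=1 B=0 C=2)
  6. pour(C -> B) -> (A=1 B=2 C=0)
Reached target in 6 moves.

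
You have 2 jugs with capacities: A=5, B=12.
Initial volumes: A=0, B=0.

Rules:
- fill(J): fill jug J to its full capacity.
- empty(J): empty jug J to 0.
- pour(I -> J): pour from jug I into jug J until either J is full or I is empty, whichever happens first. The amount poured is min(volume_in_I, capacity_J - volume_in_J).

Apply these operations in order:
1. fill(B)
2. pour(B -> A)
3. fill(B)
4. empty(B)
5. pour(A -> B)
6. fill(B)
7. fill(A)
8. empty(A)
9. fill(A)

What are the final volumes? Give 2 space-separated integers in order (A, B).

Step 1: fill(B) -> (A=0 B=12)
Step 2: pour(B -> A) -> (A=5 B=7)
Step 3: fill(B) -> (A=5 B=12)
Step 4: empty(B) -> (A=5 B=0)
Step 5: pour(A -> B) -> (A=0 B=5)
Step 6: fill(B) -> (A=0 B=12)
Step 7: fill(A) -> (A=5 B=12)
Step 8: empty(A) -> (A=0 B=12)
Step 9: fill(A) -> (A=5 B=12)

Answer: 5 12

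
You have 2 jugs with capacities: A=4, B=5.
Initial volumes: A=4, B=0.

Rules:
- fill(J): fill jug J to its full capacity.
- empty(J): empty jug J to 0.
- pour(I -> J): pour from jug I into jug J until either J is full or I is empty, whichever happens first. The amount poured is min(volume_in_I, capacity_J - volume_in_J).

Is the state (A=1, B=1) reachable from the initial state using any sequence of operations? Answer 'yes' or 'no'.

BFS explored all 18 reachable states.
Reachable set includes: (0,0), (0,1), (0,2), (0,3), (0,4), (0,5), (1,0), (1,5), (2,0), (2,5), (3,0), (3,5) ...
Target (A=1, B=1) not in reachable set → no.

Answer: no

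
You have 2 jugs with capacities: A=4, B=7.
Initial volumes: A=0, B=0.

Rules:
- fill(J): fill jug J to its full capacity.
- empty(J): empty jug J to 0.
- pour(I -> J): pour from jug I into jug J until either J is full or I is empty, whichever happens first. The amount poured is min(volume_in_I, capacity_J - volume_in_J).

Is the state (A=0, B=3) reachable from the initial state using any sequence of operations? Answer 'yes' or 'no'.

BFS from (A=0, B=0):
  1. fill(B) -> (A=0 B=7)
  2. pour(B -> A) -> (A=4 B=3)
  3. empty(A) -> (A=0 B=3)
Target reached → yes.

Answer: yes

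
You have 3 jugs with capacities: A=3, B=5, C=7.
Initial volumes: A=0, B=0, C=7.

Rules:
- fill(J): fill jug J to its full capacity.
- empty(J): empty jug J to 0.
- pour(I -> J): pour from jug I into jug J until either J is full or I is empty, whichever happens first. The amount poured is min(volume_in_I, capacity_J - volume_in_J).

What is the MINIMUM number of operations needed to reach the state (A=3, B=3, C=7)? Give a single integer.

BFS from (A=0, B=0, C=7). One shortest path:
  1. fill(A) -> (A=3 B=0 C=7)
  2. pour(A -> B) -> (A=0 B=3 C=7)
  3. fill(A) -> (A=3 B=3 C=7)
Reached target in 3 moves.

Answer: 3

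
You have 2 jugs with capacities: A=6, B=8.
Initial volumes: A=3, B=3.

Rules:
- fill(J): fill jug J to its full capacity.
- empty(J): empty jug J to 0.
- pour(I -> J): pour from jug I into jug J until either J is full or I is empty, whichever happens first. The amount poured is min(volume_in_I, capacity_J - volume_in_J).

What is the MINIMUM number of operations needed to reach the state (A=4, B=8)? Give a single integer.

BFS from (A=3, B=3). One shortest path:
  1. pour(A -> B) -> (A=0 B=6)
  2. fill(A) -> (A=6 B=6)
  3. pour(A -> B) -> (A=4 B=8)
Reached target in 3 moves.

Answer: 3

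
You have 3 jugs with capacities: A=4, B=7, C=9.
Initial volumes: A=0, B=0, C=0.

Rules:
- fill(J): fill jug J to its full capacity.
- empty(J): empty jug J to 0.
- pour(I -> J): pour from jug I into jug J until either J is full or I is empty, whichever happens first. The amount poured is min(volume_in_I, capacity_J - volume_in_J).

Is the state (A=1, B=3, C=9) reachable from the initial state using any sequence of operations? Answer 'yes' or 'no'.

Answer: yes

Derivation:
BFS from (A=0, B=0, C=0):
  1. fill(A) -> (A=4 B=0 C=0)
  2. fill(C) -> (A=4 B=0 C=9)
  3. pour(A -> B) -> (A=0 B=4 C=9)
  4. pour(C -> A) -> (A=4 B=4 C=5)
  5. pour(A -> B) -> (A=1 B=7 C=5)
  6. pour(B -> C) -> (A=1 B=3 C=9)
Target reached → yes.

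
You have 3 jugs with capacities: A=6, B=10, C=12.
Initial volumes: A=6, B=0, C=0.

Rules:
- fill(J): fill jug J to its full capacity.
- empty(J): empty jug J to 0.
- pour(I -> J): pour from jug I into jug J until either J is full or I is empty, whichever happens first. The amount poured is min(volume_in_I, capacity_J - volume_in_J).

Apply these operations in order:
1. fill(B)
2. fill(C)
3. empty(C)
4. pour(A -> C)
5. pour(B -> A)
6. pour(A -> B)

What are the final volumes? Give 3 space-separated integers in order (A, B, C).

Answer: 0 10 6

Derivation:
Step 1: fill(B) -> (A=6 B=10 C=0)
Step 2: fill(C) -> (A=6 B=10 C=12)
Step 3: empty(C) -> (A=6 B=10 C=0)
Step 4: pour(A -> C) -> (A=0 B=10 C=6)
Step 5: pour(B -> A) -> (A=6 B=4 C=6)
Step 6: pour(A -> B) -> (A=0 B=10 C=6)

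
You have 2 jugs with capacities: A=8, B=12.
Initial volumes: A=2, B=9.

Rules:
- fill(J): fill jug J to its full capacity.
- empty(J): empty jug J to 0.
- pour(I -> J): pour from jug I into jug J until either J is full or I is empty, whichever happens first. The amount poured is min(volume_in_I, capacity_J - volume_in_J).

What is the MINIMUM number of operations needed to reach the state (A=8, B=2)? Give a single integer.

Answer: 3

Derivation:
BFS from (A=2, B=9). One shortest path:
  1. empty(B) -> (A=2 B=0)
  2. pour(A -> B) -> (A=0 B=2)
  3. fill(A) -> (A=8 B=2)
Reached target in 3 moves.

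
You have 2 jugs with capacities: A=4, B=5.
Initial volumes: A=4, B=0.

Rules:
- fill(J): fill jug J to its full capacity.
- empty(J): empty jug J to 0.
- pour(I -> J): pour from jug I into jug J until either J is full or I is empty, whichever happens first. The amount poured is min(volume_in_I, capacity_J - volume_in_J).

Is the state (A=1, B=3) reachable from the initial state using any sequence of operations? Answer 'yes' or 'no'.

Answer: no

Derivation:
BFS explored all 18 reachable states.
Reachable set includes: (0,0), (0,1), (0,2), (0,3), (0,4), (0,5), (1,0), (1,5), (2,0), (2,5), (3,0), (3,5) ...
Target (A=1, B=3) not in reachable set → no.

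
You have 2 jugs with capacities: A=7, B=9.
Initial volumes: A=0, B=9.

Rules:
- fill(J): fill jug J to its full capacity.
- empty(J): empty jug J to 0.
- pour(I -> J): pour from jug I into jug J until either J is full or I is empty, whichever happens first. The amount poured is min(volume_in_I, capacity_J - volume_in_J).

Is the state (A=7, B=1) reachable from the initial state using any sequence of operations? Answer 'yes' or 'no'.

BFS from (A=0, B=9):
  1. pour(B -> A) -> (A=7 B=2)
  2. empty(A) -> (A=0 B=2)
  3. pour(B -> A) -> (A=2 B=0)
  4. fill(B) -> (A=2 B=9)
  5. pour(B -> A) -> (A=7 B=4)
  6. empty(A) -> (A=0 B=4)
  7. pour(B -> A) -> (A=4 B=0)
  8. fill(B) -> (A=4 B=9)
  9. pour(B -> A) -> (A=7 B=6)
  10. empty(A) -> (A=0 B=6)
  11. pour(B -> A) -> (A=6 B=0)
  12. fill(B) -> (A=6 B=9)
  13. pour(B -> A) -> (A=7 B=8)
  14. empty(A) -> (A=0 B=8)
  15. pour(B -> A) -> (A=7 B=1)
Target reached → yes.

Answer: yes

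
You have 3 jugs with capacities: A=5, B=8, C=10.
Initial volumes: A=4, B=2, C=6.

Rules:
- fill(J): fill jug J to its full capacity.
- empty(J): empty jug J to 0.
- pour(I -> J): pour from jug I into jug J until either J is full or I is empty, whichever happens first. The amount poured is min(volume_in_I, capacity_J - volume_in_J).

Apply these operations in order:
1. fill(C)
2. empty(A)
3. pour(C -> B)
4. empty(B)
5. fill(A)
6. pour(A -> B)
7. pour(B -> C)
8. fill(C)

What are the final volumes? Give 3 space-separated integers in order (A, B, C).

Step 1: fill(C) -> (A=4 B=2 C=10)
Step 2: empty(A) -> (A=0 B=2 C=10)
Step 3: pour(C -> B) -> (A=0 B=8 C=4)
Step 4: empty(B) -> (A=0 B=0 C=4)
Step 5: fill(A) -> (A=5 B=0 C=4)
Step 6: pour(A -> B) -> (A=0 B=5 C=4)
Step 7: pour(B -> C) -> (A=0 B=0 C=9)
Step 8: fill(C) -> (A=0 B=0 C=10)

Answer: 0 0 10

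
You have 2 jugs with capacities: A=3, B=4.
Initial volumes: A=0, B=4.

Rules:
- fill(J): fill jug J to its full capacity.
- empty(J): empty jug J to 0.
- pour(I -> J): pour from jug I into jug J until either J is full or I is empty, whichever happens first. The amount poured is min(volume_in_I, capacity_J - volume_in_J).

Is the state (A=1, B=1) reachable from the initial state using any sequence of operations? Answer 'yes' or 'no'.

BFS explored all 14 reachable states.
Reachable set includes: (0,0), (0,1), (0,2), (0,3), (0,4), (1,0), (1,4), (2,0), (2,4), (3,0), (3,1), (3,2) ...
Target (A=1, B=1) not in reachable set → no.

Answer: no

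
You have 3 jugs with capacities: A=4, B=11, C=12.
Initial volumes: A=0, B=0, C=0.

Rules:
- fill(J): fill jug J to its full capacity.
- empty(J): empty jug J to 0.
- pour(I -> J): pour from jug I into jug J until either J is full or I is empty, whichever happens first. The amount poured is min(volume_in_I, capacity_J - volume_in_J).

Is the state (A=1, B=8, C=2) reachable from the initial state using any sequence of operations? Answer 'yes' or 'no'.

Answer: no

Derivation:
BFS explored all 450 reachable states.
Reachable set includes: (0,0,0), (0,0,1), (0,0,2), (0,0,3), (0,0,4), (0,0,5), (0,0,6), (0,0,7), (0,0,8), (0,0,9), (0,0,10), (0,0,11) ...
Target (A=1, B=8, C=2) not in reachable set → no.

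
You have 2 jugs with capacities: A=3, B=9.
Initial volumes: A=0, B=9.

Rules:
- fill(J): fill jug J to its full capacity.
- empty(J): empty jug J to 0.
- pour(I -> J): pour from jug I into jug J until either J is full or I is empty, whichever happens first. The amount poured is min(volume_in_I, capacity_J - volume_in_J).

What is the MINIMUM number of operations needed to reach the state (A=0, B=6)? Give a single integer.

BFS from (A=0, B=9). One shortest path:
  1. pour(B -> A) -> (A=3 B=6)
  2. empty(A) -> (A=0 B=6)
Reached target in 2 moves.

Answer: 2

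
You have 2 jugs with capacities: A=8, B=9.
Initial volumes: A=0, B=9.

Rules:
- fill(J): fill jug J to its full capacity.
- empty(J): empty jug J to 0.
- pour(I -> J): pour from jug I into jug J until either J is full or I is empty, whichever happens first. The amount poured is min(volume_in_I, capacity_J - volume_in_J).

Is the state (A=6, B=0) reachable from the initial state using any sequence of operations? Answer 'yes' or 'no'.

BFS from (A=0, B=9):
  1. fill(A) -> (A=8 B=9)
  2. empty(B) -> (A=8 B=0)
  3. pour(A -> B) -> (A=0 B=8)
  4. fill(A) -> (A=8 B=8)
  5. pour(A -> B) -> (A=7 B=9)
  6. empty(B) -> (A=7 B=0)
  7. pour(A -> B) -> (A=0 B=7)
  8. fill(A) -> (A=8 B=7)
  9. pour(A -> B) -> (A=6 B=9)
  10. empty(B) -> (A=6 B=0)
Target reached → yes.

Answer: yes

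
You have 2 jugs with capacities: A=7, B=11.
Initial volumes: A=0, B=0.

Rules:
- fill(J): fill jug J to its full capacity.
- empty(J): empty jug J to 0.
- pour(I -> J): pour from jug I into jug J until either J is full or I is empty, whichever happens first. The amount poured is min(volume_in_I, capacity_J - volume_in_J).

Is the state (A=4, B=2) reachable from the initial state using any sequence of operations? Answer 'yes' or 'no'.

BFS explored all 36 reachable states.
Reachable set includes: (0,0), (0,1), (0,2), (0,3), (0,4), (0,5), (0,6), (0,7), (0,8), (0,9), (0,10), (0,11) ...
Target (A=4, B=2) not in reachable set → no.

Answer: no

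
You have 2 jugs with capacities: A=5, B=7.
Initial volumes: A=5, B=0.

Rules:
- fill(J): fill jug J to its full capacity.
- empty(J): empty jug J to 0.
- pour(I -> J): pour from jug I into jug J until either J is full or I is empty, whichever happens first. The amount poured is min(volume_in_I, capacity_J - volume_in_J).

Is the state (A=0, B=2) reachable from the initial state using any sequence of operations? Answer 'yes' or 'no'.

BFS from (A=5, B=0):
  1. empty(A) -> (A=0 B=0)
  2. fill(B) -> (A=0 B=7)
  3. pour(B -> A) -> (A=5 B=2)
  4. empty(A) -> (A=0 B=2)
Target reached → yes.

Answer: yes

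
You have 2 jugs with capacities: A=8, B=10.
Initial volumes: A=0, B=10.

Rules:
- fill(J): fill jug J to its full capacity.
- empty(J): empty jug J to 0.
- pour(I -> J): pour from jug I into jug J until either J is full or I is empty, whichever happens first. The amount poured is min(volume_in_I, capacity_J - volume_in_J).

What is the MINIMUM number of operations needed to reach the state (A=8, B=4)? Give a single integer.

BFS from (A=0, B=10). One shortest path:
  1. pour(B -> A) -> (A=8 B=2)
  2. empty(A) -> (A=0 B=2)
  3. pour(B -> A) -> (A=2 B=0)
  4. fill(B) -> (A=2 B=10)
  5. pour(B -> A) -> (A=8 B=4)
Reached target in 5 moves.

Answer: 5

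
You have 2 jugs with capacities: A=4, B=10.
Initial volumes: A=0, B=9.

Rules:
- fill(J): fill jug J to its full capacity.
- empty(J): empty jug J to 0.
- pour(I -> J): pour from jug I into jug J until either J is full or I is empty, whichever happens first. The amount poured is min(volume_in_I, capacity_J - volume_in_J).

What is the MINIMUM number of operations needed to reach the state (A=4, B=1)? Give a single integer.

Answer: 3

Derivation:
BFS from (A=0, B=9). One shortest path:
  1. pour(B -> A) -> (A=4 B=5)
  2. empty(A) -> (A=0 B=5)
  3. pour(B -> A) -> (A=4 B=1)
Reached target in 3 moves.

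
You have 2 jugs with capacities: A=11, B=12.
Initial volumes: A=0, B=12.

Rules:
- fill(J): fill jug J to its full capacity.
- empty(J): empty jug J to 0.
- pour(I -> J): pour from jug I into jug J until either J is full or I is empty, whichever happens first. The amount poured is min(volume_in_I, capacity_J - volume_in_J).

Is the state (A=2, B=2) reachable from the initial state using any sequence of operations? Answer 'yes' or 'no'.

BFS explored all 46 reachable states.
Reachable set includes: (0,0), (0,1), (0,2), (0,3), (0,4), (0,5), (0,6), (0,7), (0,8), (0,9), (0,10), (0,11) ...
Target (A=2, B=2) not in reachable set → no.

Answer: no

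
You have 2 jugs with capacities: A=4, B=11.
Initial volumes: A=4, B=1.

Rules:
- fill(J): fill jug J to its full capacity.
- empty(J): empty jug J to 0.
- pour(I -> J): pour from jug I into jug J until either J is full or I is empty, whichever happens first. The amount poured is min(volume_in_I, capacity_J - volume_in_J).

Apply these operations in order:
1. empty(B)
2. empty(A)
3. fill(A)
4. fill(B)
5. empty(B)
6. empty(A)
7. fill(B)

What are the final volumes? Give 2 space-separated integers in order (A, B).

Answer: 0 11

Derivation:
Step 1: empty(B) -> (A=4 B=0)
Step 2: empty(A) -> (A=0 B=0)
Step 3: fill(A) -> (A=4 B=0)
Step 4: fill(B) -> (A=4 B=11)
Step 5: empty(B) -> (A=4 B=0)
Step 6: empty(A) -> (A=0 B=0)
Step 7: fill(B) -> (A=0 B=11)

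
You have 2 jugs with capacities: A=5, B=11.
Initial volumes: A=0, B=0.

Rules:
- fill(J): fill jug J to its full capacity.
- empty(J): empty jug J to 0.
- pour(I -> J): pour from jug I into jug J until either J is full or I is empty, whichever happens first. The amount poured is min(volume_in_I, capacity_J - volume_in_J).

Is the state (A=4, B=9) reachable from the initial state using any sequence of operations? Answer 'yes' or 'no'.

Answer: no

Derivation:
BFS explored all 32 reachable states.
Reachable set includes: (0,0), (0,1), (0,2), (0,3), (0,4), (0,5), (0,6), (0,7), (0,8), (0,9), (0,10), (0,11) ...
Target (A=4, B=9) not in reachable set → no.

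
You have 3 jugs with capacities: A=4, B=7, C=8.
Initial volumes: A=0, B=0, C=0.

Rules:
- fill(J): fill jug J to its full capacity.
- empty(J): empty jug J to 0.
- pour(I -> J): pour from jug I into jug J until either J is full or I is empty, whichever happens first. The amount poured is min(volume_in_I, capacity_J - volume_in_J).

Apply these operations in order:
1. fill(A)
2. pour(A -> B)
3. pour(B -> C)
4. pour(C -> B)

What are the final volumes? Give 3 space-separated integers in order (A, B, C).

Step 1: fill(A) -> (A=4 B=0 C=0)
Step 2: pour(A -> B) -> (A=0 B=4 C=0)
Step 3: pour(B -> C) -> (A=0 B=0 C=4)
Step 4: pour(C -> B) -> (A=0 B=4 C=0)

Answer: 0 4 0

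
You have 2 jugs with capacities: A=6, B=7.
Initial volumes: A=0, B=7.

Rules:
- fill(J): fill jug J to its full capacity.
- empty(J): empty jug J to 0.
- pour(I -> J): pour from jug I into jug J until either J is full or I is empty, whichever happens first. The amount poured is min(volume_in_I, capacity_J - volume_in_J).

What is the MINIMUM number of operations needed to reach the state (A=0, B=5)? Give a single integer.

Answer: 7

Derivation:
BFS from (A=0, B=7). One shortest path:
  1. fill(A) -> (A=6 B=7)
  2. empty(B) -> (A=6 B=0)
  3. pour(A -> B) -> (A=0 B=6)
  4. fill(A) -> (A=6 B=6)
  5. pour(A -> B) -> (A=5 B=7)
  6. empty(B) -> (A=5 B=0)
  7. pour(A -> B) -> (A=0 B=5)
Reached target in 7 moves.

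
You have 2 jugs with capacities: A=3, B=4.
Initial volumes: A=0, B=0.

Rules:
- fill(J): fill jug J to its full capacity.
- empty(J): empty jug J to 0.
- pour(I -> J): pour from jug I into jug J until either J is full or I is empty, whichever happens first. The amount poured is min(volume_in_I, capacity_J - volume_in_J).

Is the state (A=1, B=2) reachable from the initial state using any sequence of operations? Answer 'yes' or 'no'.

Answer: no

Derivation:
BFS explored all 14 reachable states.
Reachable set includes: (0,0), (0,1), (0,2), (0,3), (0,4), (1,0), (1,4), (2,0), (2,4), (3,0), (3,1), (3,2) ...
Target (A=1, B=2) not in reachable set → no.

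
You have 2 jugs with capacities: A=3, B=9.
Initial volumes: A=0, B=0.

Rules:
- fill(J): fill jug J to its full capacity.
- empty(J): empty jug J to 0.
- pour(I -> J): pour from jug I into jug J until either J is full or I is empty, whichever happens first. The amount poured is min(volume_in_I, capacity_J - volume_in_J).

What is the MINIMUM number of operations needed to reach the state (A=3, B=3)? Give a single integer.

BFS from (A=0, B=0). One shortest path:
  1. fill(A) -> (A=3 B=0)
  2. pour(A -> B) -> (A=0 B=3)
  3. fill(A) -> (A=3 B=3)
Reached target in 3 moves.

Answer: 3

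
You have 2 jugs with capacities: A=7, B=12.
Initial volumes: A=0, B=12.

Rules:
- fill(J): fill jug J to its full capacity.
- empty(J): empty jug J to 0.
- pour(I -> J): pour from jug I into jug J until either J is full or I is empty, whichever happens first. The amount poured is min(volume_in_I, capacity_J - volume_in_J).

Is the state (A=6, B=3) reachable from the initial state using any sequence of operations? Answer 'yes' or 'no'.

Answer: no

Derivation:
BFS explored all 38 reachable states.
Reachable set includes: (0,0), (0,1), (0,2), (0,3), (0,4), (0,5), (0,6), (0,7), (0,8), (0,9), (0,10), (0,11) ...
Target (A=6, B=3) not in reachable set → no.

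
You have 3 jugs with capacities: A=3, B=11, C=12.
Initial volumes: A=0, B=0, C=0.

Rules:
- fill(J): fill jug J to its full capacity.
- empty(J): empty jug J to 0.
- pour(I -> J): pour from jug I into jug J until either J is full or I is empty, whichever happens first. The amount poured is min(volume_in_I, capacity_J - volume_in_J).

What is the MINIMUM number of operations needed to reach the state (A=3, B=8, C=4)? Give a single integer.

Answer: 5

Derivation:
BFS from (A=0, B=0, C=0). One shortest path:
  1. fill(A) -> (A=3 B=0 C=0)
  2. fill(C) -> (A=3 B=0 C=12)
  3. pour(A -> B) -> (A=0 B=3 C=12)
  4. pour(C -> B) -> (A=0 B=11 C=4)
  5. pour(B -> A) -> (A=3 B=8 C=4)
Reached target in 5 moves.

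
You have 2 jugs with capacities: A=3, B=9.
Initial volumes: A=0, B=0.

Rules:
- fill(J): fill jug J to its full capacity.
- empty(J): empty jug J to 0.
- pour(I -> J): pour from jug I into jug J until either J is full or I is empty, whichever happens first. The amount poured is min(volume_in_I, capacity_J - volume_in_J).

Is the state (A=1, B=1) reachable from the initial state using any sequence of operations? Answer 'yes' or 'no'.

BFS explored all 8 reachable states.
Reachable set includes: (0,0), (0,3), (0,6), (0,9), (3,0), (3,3), (3,6), (3,9)
Target (A=1, B=1) not in reachable set → no.

Answer: no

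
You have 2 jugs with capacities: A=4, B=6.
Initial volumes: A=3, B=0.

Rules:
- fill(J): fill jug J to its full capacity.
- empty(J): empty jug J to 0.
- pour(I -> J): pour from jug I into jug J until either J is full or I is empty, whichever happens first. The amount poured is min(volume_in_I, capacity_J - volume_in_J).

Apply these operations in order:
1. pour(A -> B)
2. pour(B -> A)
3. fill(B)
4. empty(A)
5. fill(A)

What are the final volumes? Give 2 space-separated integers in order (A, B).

Step 1: pour(A -> B) -> (A=0 B=3)
Step 2: pour(B -> A) -> (A=3 B=0)
Step 3: fill(B) -> (A=3 B=6)
Step 4: empty(A) -> (A=0 B=6)
Step 5: fill(A) -> (A=4 B=6)

Answer: 4 6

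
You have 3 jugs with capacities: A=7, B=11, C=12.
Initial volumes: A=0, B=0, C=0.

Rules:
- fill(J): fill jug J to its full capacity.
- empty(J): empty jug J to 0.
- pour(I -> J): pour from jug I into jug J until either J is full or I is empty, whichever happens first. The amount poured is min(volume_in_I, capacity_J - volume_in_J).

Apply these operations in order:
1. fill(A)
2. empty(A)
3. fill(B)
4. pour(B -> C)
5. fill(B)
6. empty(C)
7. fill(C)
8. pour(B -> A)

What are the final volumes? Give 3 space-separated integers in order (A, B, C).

Answer: 7 4 12

Derivation:
Step 1: fill(A) -> (A=7 B=0 C=0)
Step 2: empty(A) -> (A=0 B=0 C=0)
Step 3: fill(B) -> (A=0 B=11 C=0)
Step 4: pour(B -> C) -> (A=0 B=0 C=11)
Step 5: fill(B) -> (A=0 B=11 C=11)
Step 6: empty(C) -> (A=0 B=11 C=0)
Step 7: fill(C) -> (A=0 B=11 C=12)
Step 8: pour(B -> A) -> (A=7 B=4 C=12)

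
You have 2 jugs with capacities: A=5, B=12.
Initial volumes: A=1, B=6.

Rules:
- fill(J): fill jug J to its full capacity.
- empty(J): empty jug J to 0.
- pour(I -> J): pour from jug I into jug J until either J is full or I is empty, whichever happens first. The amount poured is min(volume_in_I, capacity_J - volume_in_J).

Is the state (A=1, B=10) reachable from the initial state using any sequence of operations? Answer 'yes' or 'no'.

BFS explored all 35 reachable states.
Reachable set includes: (0,0), (0,1), (0,2), (0,3), (0,4), (0,5), (0,6), (0,7), (0,8), (0,9), (0,10), (0,11) ...
Target (A=1, B=10) not in reachable set → no.

Answer: no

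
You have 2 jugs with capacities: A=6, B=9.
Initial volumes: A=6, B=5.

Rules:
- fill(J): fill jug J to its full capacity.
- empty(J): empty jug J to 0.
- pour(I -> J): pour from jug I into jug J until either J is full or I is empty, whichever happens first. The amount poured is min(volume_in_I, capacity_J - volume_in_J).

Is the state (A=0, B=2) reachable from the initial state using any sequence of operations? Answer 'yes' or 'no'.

BFS from (A=6, B=5):
  1. pour(A -> B) -> (A=2 B=9)
  2. empty(B) -> (A=2 B=0)
  3. pour(A -> B) -> (A=0 B=2)
Target reached → yes.

Answer: yes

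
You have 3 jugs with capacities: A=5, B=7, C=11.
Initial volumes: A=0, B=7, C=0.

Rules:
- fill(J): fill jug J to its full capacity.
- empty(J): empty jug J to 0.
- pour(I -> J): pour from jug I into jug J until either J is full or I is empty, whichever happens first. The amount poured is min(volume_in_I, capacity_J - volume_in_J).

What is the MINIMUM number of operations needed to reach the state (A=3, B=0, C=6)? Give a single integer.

BFS from (A=0, B=7, C=0). One shortest path:
  1. pour(B -> C) -> (A=0 B=0 C=7)
  2. fill(B) -> (A=0 B=7 C=7)
  3. pour(B -> C) -> (A=0 B=3 C=11)
  4. pour(C -> A) -> (A=5 B=3 C=6)
  5. empty(A) -> (A=0 B=3 C=6)
  6. pour(B -> A) -> (A=3 B=0 C=6)
Reached target in 6 moves.

Answer: 6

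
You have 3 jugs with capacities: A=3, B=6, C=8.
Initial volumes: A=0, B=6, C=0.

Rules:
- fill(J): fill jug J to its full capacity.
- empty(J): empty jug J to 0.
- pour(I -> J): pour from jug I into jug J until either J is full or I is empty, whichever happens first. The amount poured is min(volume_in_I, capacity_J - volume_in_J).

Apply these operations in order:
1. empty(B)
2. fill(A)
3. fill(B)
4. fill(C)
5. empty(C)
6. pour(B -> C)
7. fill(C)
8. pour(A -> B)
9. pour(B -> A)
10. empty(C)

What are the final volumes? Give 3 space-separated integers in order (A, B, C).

Answer: 3 0 0

Derivation:
Step 1: empty(B) -> (A=0 B=0 C=0)
Step 2: fill(A) -> (A=3 B=0 C=0)
Step 3: fill(B) -> (A=3 B=6 C=0)
Step 4: fill(C) -> (A=3 B=6 C=8)
Step 5: empty(C) -> (A=3 B=6 C=0)
Step 6: pour(B -> C) -> (A=3 B=0 C=6)
Step 7: fill(C) -> (A=3 B=0 C=8)
Step 8: pour(A -> B) -> (A=0 B=3 C=8)
Step 9: pour(B -> A) -> (A=3 B=0 C=8)
Step 10: empty(C) -> (A=3 B=0 C=0)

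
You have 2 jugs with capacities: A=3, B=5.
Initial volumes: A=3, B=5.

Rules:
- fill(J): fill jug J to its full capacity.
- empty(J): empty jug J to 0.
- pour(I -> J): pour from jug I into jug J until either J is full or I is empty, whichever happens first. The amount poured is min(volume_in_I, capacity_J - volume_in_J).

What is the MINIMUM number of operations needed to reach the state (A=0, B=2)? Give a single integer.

BFS from (A=3, B=5). One shortest path:
  1. empty(A) -> (A=0 B=5)
  2. pour(B -> A) -> (A=3 B=2)
  3. empty(A) -> (A=0 B=2)
Reached target in 3 moves.

Answer: 3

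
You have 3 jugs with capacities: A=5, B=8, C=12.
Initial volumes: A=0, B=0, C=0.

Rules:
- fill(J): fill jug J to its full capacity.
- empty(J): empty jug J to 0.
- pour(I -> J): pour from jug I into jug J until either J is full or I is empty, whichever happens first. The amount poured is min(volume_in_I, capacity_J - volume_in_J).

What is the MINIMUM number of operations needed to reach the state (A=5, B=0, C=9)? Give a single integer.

Answer: 6

Derivation:
BFS from (A=0, B=0, C=0). One shortest path:
  1. fill(A) -> (A=5 B=0 C=0)
  2. fill(C) -> (A=5 B=0 C=12)
  3. pour(A -> B) -> (A=0 B=5 C=12)
  4. fill(A) -> (A=5 B=5 C=12)
  5. pour(C -> B) -> (A=5 B=8 C=9)
  6. empty(B) -> (A=5 B=0 C=9)
Reached target in 6 moves.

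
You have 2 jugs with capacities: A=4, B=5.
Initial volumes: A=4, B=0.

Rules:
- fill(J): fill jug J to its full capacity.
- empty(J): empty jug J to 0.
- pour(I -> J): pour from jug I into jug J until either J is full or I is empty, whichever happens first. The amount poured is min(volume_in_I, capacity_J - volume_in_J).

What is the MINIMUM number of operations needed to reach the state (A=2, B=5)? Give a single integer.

BFS from (A=4, B=0). One shortest path:
  1. pour(A -> B) -> (A=0 B=4)
  2. fill(A) -> (A=4 B=4)
  3. pour(A -> B) -> (A=3 B=5)
  4. empty(B) -> (A=3 B=0)
  5. pour(A -> B) -> (A=0 B=3)
  6. fill(A) -> (A=4 B=3)
  7. pour(A -> B) -> (A=2 B=5)
Reached target in 7 moves.

Answer: 7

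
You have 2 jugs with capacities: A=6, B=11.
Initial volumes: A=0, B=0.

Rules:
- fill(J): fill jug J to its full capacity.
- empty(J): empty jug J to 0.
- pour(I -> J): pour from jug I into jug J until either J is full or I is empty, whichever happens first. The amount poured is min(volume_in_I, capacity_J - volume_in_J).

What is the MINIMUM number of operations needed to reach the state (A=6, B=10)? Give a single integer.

BFS from (A=0, B=0). One shortest path:
  1. fill(B) -> (A=0 B=11)
  2. pour(B -> A) -> (A=6 B=5)
  3. empty(A) -> (A=0 B=5)
  4. pour(B -> A) -> (A=5 B=0)
  5. fill(B) -> (A=5 B=11)
  6. pour(B -> A) -> (A=6 B=10)
Reached target in 6 moves.

Answer: 6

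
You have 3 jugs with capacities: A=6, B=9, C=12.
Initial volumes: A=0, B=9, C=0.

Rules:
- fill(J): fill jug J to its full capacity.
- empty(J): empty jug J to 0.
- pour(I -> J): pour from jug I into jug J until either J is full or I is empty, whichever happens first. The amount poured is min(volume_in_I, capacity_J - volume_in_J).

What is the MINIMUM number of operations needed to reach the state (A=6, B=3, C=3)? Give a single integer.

Answer: 4

Derivation:
BFS from (A=0, B=9, C=0). One shortest path:
  1. empty(B) -> (A=0 B=0 C=0)
  2. fill(C) -> (A=0 B=0 C=12)
  3. pour(C -> B) -> (A=0 B=9 C=3)
  4. pour(B -> A) -> (A=6 B=3 C=3)
Reached target in 4 moves.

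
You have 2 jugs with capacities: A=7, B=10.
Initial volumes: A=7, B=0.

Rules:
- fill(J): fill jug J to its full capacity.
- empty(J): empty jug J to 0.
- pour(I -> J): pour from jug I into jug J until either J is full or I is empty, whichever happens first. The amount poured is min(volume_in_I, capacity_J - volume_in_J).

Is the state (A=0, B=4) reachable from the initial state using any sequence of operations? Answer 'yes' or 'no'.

BFS from (A=7, B=0):
  1. pour(A -> B) -> (A=0 B=7)
  2. fill(A) -> (A=7 B=7)
  3. pour(A -> B) -> (A=4 B=10)
  4. empty(B) -> (A=4 B=0)
  5. pour(A -> B) -> (A=0 B=4)
Target reached → yes.

Answer: yes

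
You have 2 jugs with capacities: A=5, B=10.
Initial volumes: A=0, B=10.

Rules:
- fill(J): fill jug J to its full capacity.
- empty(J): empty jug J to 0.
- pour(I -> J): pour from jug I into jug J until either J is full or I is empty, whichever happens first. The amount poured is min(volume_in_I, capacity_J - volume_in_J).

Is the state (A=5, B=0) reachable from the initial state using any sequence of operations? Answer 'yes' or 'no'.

Answer: yes

Derivation:
BFS from (A=0, B=10):
  1. fill(A) -> (A=5 B=10)
  2. empty(B) -> (A=5 B=0)
Target reached → yes.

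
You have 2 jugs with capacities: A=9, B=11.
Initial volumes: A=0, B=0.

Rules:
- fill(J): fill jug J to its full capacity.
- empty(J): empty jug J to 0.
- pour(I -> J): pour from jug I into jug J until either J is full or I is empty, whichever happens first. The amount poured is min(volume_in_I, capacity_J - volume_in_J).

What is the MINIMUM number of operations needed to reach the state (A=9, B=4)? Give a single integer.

Answer: 6

Derivation:
BFS from (A=0, B=0). One shortest path:
  1. fill(B) -> (A=0 B=11)
  2. pour(B -> A) -> (A=9 B=2)
  3. empty(A) -> (A=0 B=2)
  4. pour(B -> A) -> (A=2 B=0)
  5. fill(B) -> (A=2 B=11)
  6. pour(B -> A) -> (A=9 B=4)
Reached target in 6 moves.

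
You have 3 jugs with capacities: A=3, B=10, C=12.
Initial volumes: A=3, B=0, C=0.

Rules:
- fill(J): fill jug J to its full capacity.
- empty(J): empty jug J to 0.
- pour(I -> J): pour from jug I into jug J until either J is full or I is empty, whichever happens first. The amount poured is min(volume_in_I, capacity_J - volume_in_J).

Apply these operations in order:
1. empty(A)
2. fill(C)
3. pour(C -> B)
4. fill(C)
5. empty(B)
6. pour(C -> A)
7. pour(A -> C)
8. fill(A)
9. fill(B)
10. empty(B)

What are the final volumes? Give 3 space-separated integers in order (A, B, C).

Step 1: empty(A) -> (A=0 B=0 C=0)
Step 2: fill(C) -> (A=0 B=0 C=12)
Step 3: pour(C -> B) -> (A=0 B=10 C=2)
Step 4: fill(C) -> (A=0 B=10 C=12)
Step 5: empty(B) -> (A=0 B=0 C=12)
Step 6: pour(C -> A) -> (A=3 B=0 C=9)
Step 7: pour(A -> C) -> (A=0 B=0 C=12)
Step 8: fill(A) -> (A=3 B=0 C=12)
Step 9: fill(B) -> (A=3 B=10 C=12)
Step 10: empty(B) -> (A=3 B=0 C=12)

Answer: 3 0 12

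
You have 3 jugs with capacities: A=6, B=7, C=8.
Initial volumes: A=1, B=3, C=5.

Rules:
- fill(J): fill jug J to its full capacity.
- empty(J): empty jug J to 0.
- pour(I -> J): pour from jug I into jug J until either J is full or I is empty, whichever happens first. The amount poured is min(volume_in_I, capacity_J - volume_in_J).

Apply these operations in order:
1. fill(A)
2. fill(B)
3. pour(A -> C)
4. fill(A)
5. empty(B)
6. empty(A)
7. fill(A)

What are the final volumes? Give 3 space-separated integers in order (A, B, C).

Answer: 6 0 8

Derivation:
Step 1: fill(A) -> (A=6 B=3 C=5)
Step 2: fill(B) -> (A=6 B=7 C=5)
Step 3: pour(A -> C) -> (A=3 B=7 C=8)
Step 4: fill(A) -> (A=6 B=7 C=8)
Step 5: empty(B) -> (A=6 B=0 C=8)
Step 6: empty(A) -> (A=0 B=0 C=8)
Step 7: fill(A) -> (A=6 B=0 C=8)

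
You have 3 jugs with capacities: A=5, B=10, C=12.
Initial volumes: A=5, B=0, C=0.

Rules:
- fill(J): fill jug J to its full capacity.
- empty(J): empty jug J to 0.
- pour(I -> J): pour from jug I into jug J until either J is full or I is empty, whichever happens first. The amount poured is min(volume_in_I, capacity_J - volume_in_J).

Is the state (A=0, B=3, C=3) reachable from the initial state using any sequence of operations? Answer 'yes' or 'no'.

BFS from (A=5, B=0, C=0):
  1. fill(B) -> (A=5 B=10 C=0)
  2. pour(A -> C) -> (A=0 B=10 C=5)
  3. fill(A) -> (A=5 B=10 C=5)
  4. pour(B -> C) -> (A=5 B=3 C=12)
  5. empty(C) -> (A=5 B=3 C=0)
  6. pour(A -> C) -> (A=0 B=3 C=5)
  7. pour(B -> A) -> (A=3 B=0 C=5)
  8. fill(B) -> (A=3 B=10 C=5)
  9. pour(B -> C) -> (A=3 B=3 C=12)
  10. empty(C) -> (A=3 B=3 C=0)
  11. pour(A -> C) -> (A=0 B=3 C=3)
Target reached → yes.

Answer: yes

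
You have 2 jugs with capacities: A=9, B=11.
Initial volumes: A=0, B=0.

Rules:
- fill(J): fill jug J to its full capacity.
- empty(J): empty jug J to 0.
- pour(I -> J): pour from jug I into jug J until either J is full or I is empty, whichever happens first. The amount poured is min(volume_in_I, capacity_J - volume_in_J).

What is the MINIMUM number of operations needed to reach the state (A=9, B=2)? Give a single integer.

Answer: 2

Derivation:
BFS from (A=0, B=0). One shortest path:
  1. fill(B) -> (A=0 B=11)
  2. pour(B -> A) -> (A=9 B=2)
Reached target in 2 moves.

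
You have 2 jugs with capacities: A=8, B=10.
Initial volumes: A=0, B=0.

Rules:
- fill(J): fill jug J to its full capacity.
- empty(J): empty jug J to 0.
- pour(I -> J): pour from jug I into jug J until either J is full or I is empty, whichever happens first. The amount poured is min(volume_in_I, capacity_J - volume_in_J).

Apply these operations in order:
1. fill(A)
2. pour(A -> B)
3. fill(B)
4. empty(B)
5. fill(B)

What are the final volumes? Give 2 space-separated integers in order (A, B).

Answer: 0 10

Derivation:
Step 1: fill(A) -> (A=8 B=0)
Step 2: pour(A -> B) -> (A=0 B=8)
Step 3: fill(B) -> (A=0 B=10)
Step 4: empty(B) -> (A=0 B=0)
Step 5: fill(B) -> (A=0 B=10)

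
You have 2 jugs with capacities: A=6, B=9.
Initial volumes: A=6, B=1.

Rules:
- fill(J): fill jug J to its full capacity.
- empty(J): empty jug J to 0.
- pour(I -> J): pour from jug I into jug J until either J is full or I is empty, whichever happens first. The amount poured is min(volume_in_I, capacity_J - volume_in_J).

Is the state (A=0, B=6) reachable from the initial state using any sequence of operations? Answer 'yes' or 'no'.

BFS from (A=6, B=1):
  1. empty(B) -> (A=6 B=0)
  2. pour(A -> B) -> (A=0 B=6)
Target reached → yes.

Answer: yes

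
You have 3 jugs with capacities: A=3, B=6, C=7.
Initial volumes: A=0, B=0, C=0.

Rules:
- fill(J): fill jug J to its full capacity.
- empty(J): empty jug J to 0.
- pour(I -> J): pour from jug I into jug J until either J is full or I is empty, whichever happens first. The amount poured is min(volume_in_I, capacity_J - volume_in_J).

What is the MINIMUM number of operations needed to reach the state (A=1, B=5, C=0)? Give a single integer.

Answer: 7

Derivation:
BFS from (A=0, B=0, C=0). One shortest path:
  1. fill(C) -> (A=0 B=0 C=7)
  2. pour(C -> B) -> (A=0 B=6 C=1)
  3. pour(C -> A) -> (A=1 B=6 C=0)
  4. pour(B -> C) -> (A=1 B=0 C=6)
  5. fill(B) -> (A=1 B=6 C=6)
  6. pour(B -> C) -> (A=1 B=5 C=7)
  7. empty(C) -> (A=1 B=5 C=0)
Reached target in 7 moves.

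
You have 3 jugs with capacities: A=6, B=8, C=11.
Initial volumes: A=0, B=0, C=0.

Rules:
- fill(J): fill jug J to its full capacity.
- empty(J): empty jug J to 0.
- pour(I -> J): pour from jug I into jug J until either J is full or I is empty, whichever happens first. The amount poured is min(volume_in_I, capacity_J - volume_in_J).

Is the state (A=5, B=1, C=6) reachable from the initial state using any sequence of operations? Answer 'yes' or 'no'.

Answer: no

Derivation:
BFS explored all 406 reachable states.
Reachable set includes: (0,0,0), (0,0,1), (0,0,2), (0,0,3), (0,0,4), (0,0,5), (0,0,6), (0,0,7), (0,0,8), (0,0,9), (0,0,10), (0,0,11) ...
Target (A=5, B=1, C=6) not in reachable set → no.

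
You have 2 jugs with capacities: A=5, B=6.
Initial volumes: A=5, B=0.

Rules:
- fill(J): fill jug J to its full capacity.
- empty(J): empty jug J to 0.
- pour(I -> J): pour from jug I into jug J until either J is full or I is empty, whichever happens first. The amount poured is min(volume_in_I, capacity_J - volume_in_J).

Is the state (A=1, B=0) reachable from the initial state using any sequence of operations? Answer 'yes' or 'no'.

Answer: yes

Derivation:
BFS from (A=5, B=0):
  1. empty(A) -> (A=0 B=0)
  2. fill(B) -> (A=0 B=6)
  3. pour(B -> A) -> (A=5 B=1)
  4. empty(A) -> (A=0 B=1)
  5. pour(B -> A) -> (A=1 B=0)
Target reached → yes.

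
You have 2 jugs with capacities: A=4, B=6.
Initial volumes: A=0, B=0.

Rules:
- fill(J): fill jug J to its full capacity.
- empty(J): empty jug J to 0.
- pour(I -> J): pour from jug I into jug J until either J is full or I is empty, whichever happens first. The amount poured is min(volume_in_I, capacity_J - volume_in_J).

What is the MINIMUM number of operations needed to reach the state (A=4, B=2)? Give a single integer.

BFS from (A=0, B=0). One shortest path:
  1. fill(B) -> (A=0 B=6)
  2. pour(B -> A) -> (A=4 B=2)
Reached target in 2 moves.

Answer: 2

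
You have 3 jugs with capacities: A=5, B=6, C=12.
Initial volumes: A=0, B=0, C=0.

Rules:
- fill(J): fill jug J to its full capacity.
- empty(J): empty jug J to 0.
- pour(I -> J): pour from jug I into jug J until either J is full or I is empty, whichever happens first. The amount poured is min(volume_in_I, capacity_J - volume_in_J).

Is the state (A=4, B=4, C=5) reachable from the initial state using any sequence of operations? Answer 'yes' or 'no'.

Answer: no

Derivation:
BFS explored all 326 reachable states.
Reachable set includes: (0,0,0), (0,0,1), (0,0,2), (0,0,3), (0,0,4), (0,0,5), (0,0,6), (0,0,7), (0,0,8), (0,0,9), (0,0,10), (0,0,11) ...
Target (A=4, B=4, C=5) not in reachable set → no.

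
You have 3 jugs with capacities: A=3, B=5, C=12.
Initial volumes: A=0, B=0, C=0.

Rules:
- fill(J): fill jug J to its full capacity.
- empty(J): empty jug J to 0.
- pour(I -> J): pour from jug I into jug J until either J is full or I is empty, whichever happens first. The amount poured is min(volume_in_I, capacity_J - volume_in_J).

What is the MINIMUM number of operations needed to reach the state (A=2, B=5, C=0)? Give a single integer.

BFS from (A=0, B=0, C=0). One shortest path:
  1. fill(B) -> (A=0 B=5 C=0)
  2. pour(B -> A) -> (A=3 B=2 C=0)
  3. empty(A) -> (A=0 B=2 C=0)
  4. pour(B -> A) -> (A=2 B=0 C=0)
  5. fill(B) -> (A=2 B=5 C=0)
Reached target in 5 moves.

Answer: 5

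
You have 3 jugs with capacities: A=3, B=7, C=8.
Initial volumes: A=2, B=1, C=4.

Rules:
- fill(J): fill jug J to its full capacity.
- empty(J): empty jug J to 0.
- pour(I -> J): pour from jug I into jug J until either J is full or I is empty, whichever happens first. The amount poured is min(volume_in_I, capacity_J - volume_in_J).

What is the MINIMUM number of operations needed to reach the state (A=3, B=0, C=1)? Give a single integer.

Answer: 3

Derivation:
BFS from (A=2, B=1, C=4). One shortest path:
  1. fill(A) -> (A=3 B=1 C=4)
  2. empty(C) -> (A=3 B=1 C=0)
  3. pour(B -> C) -> (A=3 B=0 C=1)
Reached target in 3 moves.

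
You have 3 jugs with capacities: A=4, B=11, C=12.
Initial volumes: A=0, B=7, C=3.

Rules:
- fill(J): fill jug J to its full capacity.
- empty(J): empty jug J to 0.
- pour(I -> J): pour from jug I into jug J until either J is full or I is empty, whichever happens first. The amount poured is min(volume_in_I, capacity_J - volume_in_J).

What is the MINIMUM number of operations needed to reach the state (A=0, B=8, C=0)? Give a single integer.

Answer: 4

Derivation:
BFS from (A=0, B=7, C=3). One shortest path:
  1. fill(C) -> (A=0 B=7 C=12)
  2. pour(C -> B) -> (A=0 B=11 C=8)
  3. empty(B) -> (A=0 B=0 C=8)
  4. pour(C -> B) -> (A=0 B=8 C=0)
Reached target in 4 moves.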